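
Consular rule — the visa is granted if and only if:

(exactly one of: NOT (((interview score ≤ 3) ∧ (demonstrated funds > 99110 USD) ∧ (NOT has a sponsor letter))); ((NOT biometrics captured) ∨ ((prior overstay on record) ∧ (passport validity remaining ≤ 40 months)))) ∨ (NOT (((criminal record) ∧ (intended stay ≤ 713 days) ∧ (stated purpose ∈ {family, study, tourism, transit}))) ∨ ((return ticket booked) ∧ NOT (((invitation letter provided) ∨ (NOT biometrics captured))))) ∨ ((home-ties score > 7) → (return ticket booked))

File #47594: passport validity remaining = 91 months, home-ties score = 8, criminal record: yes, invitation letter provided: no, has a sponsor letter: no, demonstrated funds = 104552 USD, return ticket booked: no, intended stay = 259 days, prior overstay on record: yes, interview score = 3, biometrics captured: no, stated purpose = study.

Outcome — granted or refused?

Granted

Atomic conditions:
  interview score ≤ 3: 3 ≤ 3 is true
  demonstrated funds > 99110 USD: 104552 > 99110 is true
  NOT has a sponsor letter: no → true
  NOT biometrics captured: no → true
  prior overstay on record: yes → true
  passport validity remaining ≤ 40 months: 91 ≤ 40 is false
  criminal record: yes → true
  intended stay ≤ 713 days: 259 ≤ 713 is true
  stated purpose ∈ {family, study, tourism, transit}: study is in the set → true
  return ticket booked: no → false
  invitation letter provided: no → false
  home-ties score > 7: 8 > 7 is true
Combine:
[1.1.1] true AND true AND true = true
[1.1] NOT true = false
[1.2.2] true AND false = false
[1.2] true OR false = true
[1] exactly-one(false, true) = true
[2.1.1] true AND true AND true = true
[2.1] NOT true = false
[2.2.2.1] false OR true = true
[2.2.2] NOT true = false
[2.2] false AND false = false
[2] false OR false = false
[3] true → false = false
[root] true OR false OR false = true
Overall: true → granted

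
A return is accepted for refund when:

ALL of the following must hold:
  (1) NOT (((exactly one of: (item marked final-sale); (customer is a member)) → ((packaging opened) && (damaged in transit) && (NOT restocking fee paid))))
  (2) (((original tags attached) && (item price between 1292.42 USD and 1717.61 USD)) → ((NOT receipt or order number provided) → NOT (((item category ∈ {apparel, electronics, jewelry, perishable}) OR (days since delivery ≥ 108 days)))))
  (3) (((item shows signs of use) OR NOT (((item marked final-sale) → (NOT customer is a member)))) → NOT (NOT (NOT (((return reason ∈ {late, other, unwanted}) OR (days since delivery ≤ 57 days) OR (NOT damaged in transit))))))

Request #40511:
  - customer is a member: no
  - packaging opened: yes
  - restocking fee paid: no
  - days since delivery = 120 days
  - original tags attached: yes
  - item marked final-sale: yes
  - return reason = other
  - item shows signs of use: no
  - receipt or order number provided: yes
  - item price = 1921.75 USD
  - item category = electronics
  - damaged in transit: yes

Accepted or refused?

Refused

Atomic conditions:
  item marked final-sale: yes → true
  customer is a member: no → false
  packaging opened: yes → true
  damaged in transit: yes → true
  NOT restocking fee paid: no → true
  original tags attached: yes → true
  item price between 1292.42 USD and 1717.61 USD: 1921.75 in [1292.42, 1717.61] is false
  NOT receipt or order number provided: yes → false
  item category ∈ {apparel, electronics, jewelry, perishable}: electronics is in the set → true
  days since delivery ≥ 108 days: 120 ≥ 108 is true
  item shows signs of use: no → false
  NOT customer is a member: no → true
  return reason ∈ {late, other, unwanted}: other is in the set → true
  days since delivery ≤ 57 days: 120 ≤ 57 is false
  NOT damaged in transit: yes → false
Combine:
[1.1.1] exactly-one(true, false) = true
[1.1.2] true AND true AND true = true
[1.1] true → true = true
[1] NOT true = false
[2.1] true AND false = false
[2.2.2.1] true OR true = true
[2.2.2] NOT true = false
[2.2] false → false (antecedent false ⇒ implication holds) = true
[2] false → true (antecedent false ⇒ implication holds) = true
[3.1.2.1] true → true = true
[3.1.2] NOT true = false
[3.1] false OR false = false
[3.2.1.1.1] true OR false OR false = true
[3.2.1.1] NOT true = false
[3.2.1] NOT false = true
[3.2] NOT true = false
[3] false → false (antecedent false ⇒ implication holds) = true
[root] false AND true AND true = false
Overall: false → refused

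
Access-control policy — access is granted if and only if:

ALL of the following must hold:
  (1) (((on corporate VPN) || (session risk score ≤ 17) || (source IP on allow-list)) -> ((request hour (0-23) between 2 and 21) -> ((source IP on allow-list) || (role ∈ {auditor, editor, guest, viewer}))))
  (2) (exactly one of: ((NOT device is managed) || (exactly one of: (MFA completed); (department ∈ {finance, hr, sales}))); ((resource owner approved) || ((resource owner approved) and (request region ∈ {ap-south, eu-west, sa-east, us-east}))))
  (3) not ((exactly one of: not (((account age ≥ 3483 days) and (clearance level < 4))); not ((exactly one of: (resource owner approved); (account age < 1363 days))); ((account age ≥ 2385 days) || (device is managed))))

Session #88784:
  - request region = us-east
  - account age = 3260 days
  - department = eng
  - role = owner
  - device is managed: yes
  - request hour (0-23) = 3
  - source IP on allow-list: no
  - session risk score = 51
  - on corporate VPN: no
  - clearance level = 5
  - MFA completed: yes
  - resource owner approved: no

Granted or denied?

Granted

Atomic conditions:
  on corporate VPN: no → false
  session risk score ≤ 17: 51 ≤ 17 is false
  source IP on allow-list: no → false
  request hour (0-23) between 2 and 21: 3 in [2, 21] is true
  role ∈ {auditor, editor, guest, viewer}: owner is not in the set → false
  NOT device is managed: yes → false
  MFA completed: yes → true
  department ∈ {finance, hr, sales}: eng is not in the set → false
  resource owner approved: no → false
  request region ∈ {ap-south, eu-west, sa-east, us-east}: us-east is in the set → true
  account age ≥ 3483 days: 3260 ≥ 3483 is false
  clearance level < 4: 5 < 4 is false
  account age < 1363 days: 3260 < 1363 is false
  account age ≥ 2385 days: 3260 ≥ 2385 is true
  device is managed: yes → true
Combine:
[1.1] false OR false OR false = false
[1.2.2] false OR false = false
[1.2] true → false = false
[1] false → false (antecedent false ⇒ implication holds) = true
[2.1.2] exactly-one(true, false) = true
[2.1] false OR true = true
[2.2.2] false AND true = false
[2.2] false OR false = false
[2] exactly-one(true, false) = true
[3.1.1.1] false AND false = false
[3.1.1] NOT false = true
[3.1.2.1] exactly-one(false, false) = false
[3.1.2] NOT false = true
[3.1.3] true OR true = true
[3.1] exactly-one(true, true, true) = false
[3] NOT false = true
[root] true AND true AND true = true
Overall: true → granted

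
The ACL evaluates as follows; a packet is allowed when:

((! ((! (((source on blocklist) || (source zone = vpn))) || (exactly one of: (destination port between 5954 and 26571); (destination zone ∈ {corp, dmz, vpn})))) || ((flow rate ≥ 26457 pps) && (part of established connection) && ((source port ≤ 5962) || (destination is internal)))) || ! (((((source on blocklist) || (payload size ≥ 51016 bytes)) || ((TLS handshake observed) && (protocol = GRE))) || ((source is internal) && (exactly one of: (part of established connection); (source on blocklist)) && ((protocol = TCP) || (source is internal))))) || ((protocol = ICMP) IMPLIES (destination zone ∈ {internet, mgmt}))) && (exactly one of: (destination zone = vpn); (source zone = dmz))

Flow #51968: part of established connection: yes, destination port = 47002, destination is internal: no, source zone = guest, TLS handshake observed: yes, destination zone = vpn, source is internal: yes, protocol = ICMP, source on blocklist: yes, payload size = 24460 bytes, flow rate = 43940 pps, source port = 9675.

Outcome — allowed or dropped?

Dropped

Atomic conditions:
  source on blocklist: yes → true
  source zone = vpn: guest == vpn is false
  destination port between 5954 and 26571: 47002 in [5954, 26571] is false
  destination zone ∈ {corp, dmz, vpn}: vpn is in the set → true
  flow rate ≥ 26457 pps: 43940 ≥ 26457 is true
  part of established connection: yes → true
  source port ≤ 5962: 9675 ≤ 5962 is false
  destination is internal: no → false
  payload size ≥ 51016 bytes: 24460 ≥ 51016 is false
  TLS handshake observed: yes → true
  protocol = GRE: ICMP == GRE is false
  source is internal: yes → true
  protocol = TCP: ICMP == TCP is false
  protocol = ICMP: ICMP == ICMP is true
  destination zone ∈ {internet, mgmt}: vpn is not in the set → false
  destination zone = vpn: vpn == vpn is true
  source zone = dmz: guest == dmz is false
Combine:
[1.1.1.1.1.1] true OR false = true
[1.1.1.1.1] NOT true = false
[1.1.1.1.2] exactly-one(false, true) = true
[1.1.1.1] false OR true = true
[1.1.1] NOT true = false
[1.1.2.3] false OR false = false
[1.1.2] true AND true AND false = false
[1.1] false OR false = false
[1.2.1.1.1] true OR false = true
[1.2.1.1.2] true AND false = false
[1.2.1.1] true OR false = true
[1.2.1.2.2] exactly-one(true, true) = false
[1.2.1.2.3] false OR true = true
[1.2.1.2] true AND false AND true = false
[1.2.1] true OR false = true
[1.2] NOT true = false
[1.3] true → false = false
[1] false OR false OR false = false
[2] exactly-one(true, false) = true
[root] false AND true = false
Overall: false → dropped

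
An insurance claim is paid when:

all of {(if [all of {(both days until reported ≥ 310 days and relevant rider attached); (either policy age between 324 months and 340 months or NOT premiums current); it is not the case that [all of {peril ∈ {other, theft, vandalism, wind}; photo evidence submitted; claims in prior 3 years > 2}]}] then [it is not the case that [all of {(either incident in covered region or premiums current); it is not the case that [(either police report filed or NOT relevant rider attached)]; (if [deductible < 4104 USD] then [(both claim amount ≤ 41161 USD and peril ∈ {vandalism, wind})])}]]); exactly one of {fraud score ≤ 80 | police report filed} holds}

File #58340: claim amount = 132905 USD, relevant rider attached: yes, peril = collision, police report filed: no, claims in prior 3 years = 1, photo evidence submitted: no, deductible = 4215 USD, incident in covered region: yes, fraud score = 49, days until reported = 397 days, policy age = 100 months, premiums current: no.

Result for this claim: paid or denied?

Atomic conditions:
  days until reported ≥ 310 days: 397 ≥ 310 is true
  relevant rider attached: yes → true
  policy age between 324 months and 340 months: 100 in [324, 340] is false
  NOT premiums current: no → true
  peril ∈ {other, theft, vandalism, wind}: collision is not in the set → false
  photo evidence submitted: no → false
  claims in prior 3 years > 2: 1 > 2 is false
  incident in covered region: yes → true
  premiums current: no → false
  police report filed: no → false
  NOT relevant rider attached: yes → false
  deductible < 4104 USD: 4215 < 4104 is false
  claim amount ≤ 41161 USD: 132905 ≤ 41161 is false
  peril ∈ {vandalism, wind}: collision is not in the set → false
  fraud score ≤ 80: 49 ≤ 80 is true
Combine:
[1.1.1] true AND true = true
[1.1.2] false OR true = true
[1.1.3.1] false AND false AND false = false
[1.1.3] NOT false = true
[1.1] true AND true AND true = true
[1.2.1.1] true OR false = true
[1.2.1.2.1] false OR false = false
[1.2.1.2] NOT false = true
[1.2.1.3.2] false AND false = false
[1.2.1.3] false → false (antecedent false ⇒ implication holds) = true
[1.2.1] true AND true AND true = true
[1.2] NOT true = false
[1] true → false = false
[2] exactly-one(true, false) = true
[root] false AND true = false
Overall: false → denied

Denied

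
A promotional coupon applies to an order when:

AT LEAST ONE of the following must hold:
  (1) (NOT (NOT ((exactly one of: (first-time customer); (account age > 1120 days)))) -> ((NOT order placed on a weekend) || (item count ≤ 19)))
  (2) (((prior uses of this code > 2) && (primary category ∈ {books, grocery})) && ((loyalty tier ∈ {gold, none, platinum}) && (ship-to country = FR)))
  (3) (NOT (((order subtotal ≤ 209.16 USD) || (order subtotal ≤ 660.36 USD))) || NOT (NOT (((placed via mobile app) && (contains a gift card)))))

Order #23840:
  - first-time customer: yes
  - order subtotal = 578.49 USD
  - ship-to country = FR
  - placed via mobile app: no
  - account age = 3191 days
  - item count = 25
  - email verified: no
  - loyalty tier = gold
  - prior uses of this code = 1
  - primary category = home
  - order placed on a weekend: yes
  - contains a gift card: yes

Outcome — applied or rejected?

Atomic conditions:
  first-time customer: yes → true
  account age > 1120 days: 3191 > 1120 is true
  NOT order placed on a weekend: yes → false
  item count ≤ 19: 25 ≤ 19 is false
  prior uses of this code > 2: 1 > 2 is false
  primary category ∈ {books, grocery}: home is not in the set → false
  loyalty tier ∈ {gold, none, platinum}: gold is in the set → true
  ship-to country = FR: FR == FR is true
  order subtotal ≤ 209.16 USD: 578.49 ≤ 209.16 is false
  order subtotal ≤ 660.36 USD: 578.49 ≤ 660.36 is true
  placed via mobile app: no → false
  contains a gift card: yes → true
Combine:
[1.1.1.1] exactly-one(true, true) = false
[1.1.1] NOT false = true
[1.1] NOT true = false
[1.2] false OR false = false
[1] false → false (antecedent false ⇒ implication holds) = true
[2.1] false AND false = false
[2.2] true AND true = true
[2] false AND true = false
[3.1.1] false OR true = true
[3.1] NOT true = false
[3.2.1.1] false AND true = false
[3.2.1] NOT false = true
[3.2] NOT true = false
[3] false OR false = false
[root] true OR false OR false = true
Overall: true → applied

Applied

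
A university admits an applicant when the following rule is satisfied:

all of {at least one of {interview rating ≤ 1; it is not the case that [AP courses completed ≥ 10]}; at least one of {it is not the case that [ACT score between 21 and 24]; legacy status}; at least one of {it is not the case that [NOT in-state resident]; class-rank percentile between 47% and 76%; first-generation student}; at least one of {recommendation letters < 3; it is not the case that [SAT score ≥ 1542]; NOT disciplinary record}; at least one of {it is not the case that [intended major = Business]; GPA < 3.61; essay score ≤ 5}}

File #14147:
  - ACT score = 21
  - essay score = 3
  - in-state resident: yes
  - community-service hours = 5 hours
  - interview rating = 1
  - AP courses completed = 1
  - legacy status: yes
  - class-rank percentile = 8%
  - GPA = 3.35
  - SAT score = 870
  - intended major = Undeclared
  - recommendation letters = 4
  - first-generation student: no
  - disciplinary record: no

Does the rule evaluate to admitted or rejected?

Atomic conditions:
  interview rating ≤ 1: 1 ≤ 1 is true
  AP courses completed ≥ 10: 1 ≥ 10 is false
  ACT score between 21 and 24: 21 in [21, 24] is true
  legacy status: yes → true
  NOT in-state resident: yes → false
  class-rank percentile between 47% and 76%: 8 in [47, 76] is false
  first-generation student: no → false
  recommendation letters < 3: 4 < 3 is false
  SAT score ≥ 1542: 870 ≥ 1542 is false
  NOT disciplinary record: no → true
  intended major = Business: Undeclared == Business is false
  GPA < 3.61: 3.35 < 3.61 is true
  essay score ≤ 5: 3 ≤ 5 is true
Combine:
[1.2] NOT false = true
[1] true OR true = true
[2.1] NOT true = false
[2] false OR true = true
[3.1] NOT false = true
[3] true OR false OR false = true
[4.2] NOT false = true
[4] false OR true OR true = true
[5.1] NOT false = true
[5] true OR true OR true = true
[root] true AND true AND true AND true AND true = true
Overall: true → admitted

Admitted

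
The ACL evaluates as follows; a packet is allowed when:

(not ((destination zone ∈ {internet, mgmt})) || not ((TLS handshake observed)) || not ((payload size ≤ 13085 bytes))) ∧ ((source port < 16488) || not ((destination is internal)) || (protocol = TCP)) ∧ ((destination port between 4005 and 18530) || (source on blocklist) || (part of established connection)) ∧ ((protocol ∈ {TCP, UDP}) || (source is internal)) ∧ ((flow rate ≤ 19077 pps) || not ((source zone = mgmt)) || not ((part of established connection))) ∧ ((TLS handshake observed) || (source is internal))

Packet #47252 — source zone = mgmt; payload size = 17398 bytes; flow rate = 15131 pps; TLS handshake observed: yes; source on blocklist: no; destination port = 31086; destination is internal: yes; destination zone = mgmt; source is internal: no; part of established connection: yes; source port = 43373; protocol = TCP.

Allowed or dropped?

Allowed

Atomic conditions:
  destination zone ∈ {internet, mgmt}: mgmt is in the set → true
  TLS handshake observed: yes → true
  payload size ≤ 13085 bytes: 17398 ≤ 13085 is false
  source port < 16488: 43373 < 16488 is false
  destination is internal: yes → true
  protocol = TCP: TCP == TCP is true
  destination port between 4005 and 18530: 31086 in [4005, 18530] is false
  source on blocklist: no → false
  part of established connection: yes → true
  protocol ∈ {TCP, UDP}: TCP is in the set → true
  source is internal: no → false
  flow rate ≤ 19077 pps: 15131 ≤ 19077 is true
  source zone = mgmt: mgmt == mgmt is true
Combine:
[1.1] NOT true = false
[1.2] NOT true = false
[1.3] NOT false = true
[1] false OR false OR true = true
[2.2] NOT true = false
[2] false OR false OR true = true
[3] false OR false OR true = true
[4] true OR false = true
[5.2] NOT true = false
[5.3] NOT true = false
[5] true OR false OR false = true
[6] true OR false = true
[root] true AND true AND true AND true AND true AND true = true
Overall: true → allowed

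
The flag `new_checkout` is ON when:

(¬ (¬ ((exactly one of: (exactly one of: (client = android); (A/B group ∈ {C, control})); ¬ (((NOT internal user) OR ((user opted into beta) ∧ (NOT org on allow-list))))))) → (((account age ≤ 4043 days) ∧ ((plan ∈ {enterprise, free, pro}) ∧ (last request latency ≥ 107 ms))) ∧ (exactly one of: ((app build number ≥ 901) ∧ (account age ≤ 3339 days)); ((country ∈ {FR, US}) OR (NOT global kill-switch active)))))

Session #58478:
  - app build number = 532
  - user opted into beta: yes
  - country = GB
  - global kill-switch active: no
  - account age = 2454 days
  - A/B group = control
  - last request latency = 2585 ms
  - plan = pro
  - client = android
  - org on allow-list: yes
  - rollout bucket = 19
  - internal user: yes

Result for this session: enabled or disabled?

Enabled

Atomic conditions:
  client = android: android == android is true
  A/B group ∈ {C, control}: control is in the set → true
  NOT internal user: yes → false
  user opted into beta: yes → true
  NOT org on allow-list: yes → false
  account age ≤ 4043 days: 2454 ≤ 4043 is true
  plan ∈ {enterprise, free, pro}: pro is in the set → true
  last request latency ≥ 107 ms: 2585 ≥ 107 is true
  app build number ≥ 901: 532 ≥ 901 is false
  account age ≤ 3339 days: 2454 ≤ 3339 is true
  country ∈ {FR, US}: GB is not in the set → false
  NOT global kill-switch active: no → true
Combine:
[1.1.1.1] exactly-one(true, true) = false
[1.1.1.2.1.2] true AND false = false
[1.1.1.2.1] false OR false = false
[1.1.1.2] NOT false = true
[1.1.1] exactly-one(false, true) = true
[1.1] NOT true = false
[1] NOT false = true
[2.1.2] true AND true = true
[2.1] true AND true = true
[2.2.1] false AND true = false
[2.2.2] false OR true = true
[2.2] exactly-one(false, true) = true
[2] true AND true = true
[root] true → true = true
Overall: true → enabled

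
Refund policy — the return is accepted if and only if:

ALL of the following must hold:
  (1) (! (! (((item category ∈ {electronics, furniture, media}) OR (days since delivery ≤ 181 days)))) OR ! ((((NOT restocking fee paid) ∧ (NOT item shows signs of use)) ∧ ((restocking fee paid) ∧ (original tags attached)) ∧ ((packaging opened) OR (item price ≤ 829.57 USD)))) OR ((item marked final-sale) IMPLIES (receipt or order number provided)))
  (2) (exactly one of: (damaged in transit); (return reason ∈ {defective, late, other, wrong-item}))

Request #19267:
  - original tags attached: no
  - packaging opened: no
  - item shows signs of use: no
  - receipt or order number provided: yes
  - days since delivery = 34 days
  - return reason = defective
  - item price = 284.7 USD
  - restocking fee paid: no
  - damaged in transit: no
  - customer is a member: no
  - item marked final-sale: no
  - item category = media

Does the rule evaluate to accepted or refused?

Accepted

Atomic conditions:
  item category ∈ {electronics, furniture, media}: media is in the set → true
  days since delivery ≤ 181 days: 34 ≤ 181 is true
  NOT restocking fee paid: no → true
  NOT item shows signs of use: no → true
  restocking fee paid: no → false
  original tags attached: no → false
  packaging opened: no → false
  item price ≤ 829.57 USD: 284.7 ≤ 829.57 is true
  item marked final-sale: no → false
  receipt or order number provided: yes → true
  damaged in transit: no → false
  return reason ∈ {defective, late, other, wrong-item}: defective is in the set → true
Combine:
[1.1.1.1] true OR true = true
[1.1.1] NOT true = false
[1.1] NOT false = true
[1.2.1.1] true AND true = true
[1.2.1.2] false AND false = false
[1.2.1.3] false OR true = true
[1.2.1] true AND false AND true = false
[1.2] NOT false = true
[1.3] false → true (antecedent false ⇒ implication holds) = true
[1] true OR true OR true = true
[2] exactly-one(false, true) = true
[root] true AND true = true
Overall: true → accepted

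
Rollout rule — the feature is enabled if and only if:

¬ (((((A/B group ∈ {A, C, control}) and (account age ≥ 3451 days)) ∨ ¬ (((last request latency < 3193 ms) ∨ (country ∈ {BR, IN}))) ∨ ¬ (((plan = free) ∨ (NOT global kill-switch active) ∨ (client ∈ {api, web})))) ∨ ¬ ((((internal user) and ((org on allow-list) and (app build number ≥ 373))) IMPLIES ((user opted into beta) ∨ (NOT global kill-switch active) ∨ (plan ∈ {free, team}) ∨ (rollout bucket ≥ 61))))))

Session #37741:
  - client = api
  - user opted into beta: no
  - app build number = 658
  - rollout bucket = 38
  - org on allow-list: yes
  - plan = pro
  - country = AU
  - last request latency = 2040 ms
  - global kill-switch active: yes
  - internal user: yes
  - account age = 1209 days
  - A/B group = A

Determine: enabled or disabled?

Atomic conditions:
  A/B group ∈ {A, C, control}: A is in the set → true
  account age ≥ 3451 days: 1209 ≥ 3451 is false
  last request latency < 3193 ms: 2040 < 3193 is true
  country ∈ {BR, IN}: AU is not in the set → false
  plan = free: pro == free is false
  NOT global kill-switch active: yes → false
  client ∈ {api, web}: api is in the set → true
  internal user: yes → true
  org on allow-list: yes → true
  app build number ≥ 373: 658 ≥ 373 is true
  user opted into beta: no → false
  plan ∈ {free, team}: pro is not in the set → false
  rollout bucket ≥ 61: 38 ≥ 61 is false
Combine:
[1.1.1] true AND false = false
[1.1.2.1] true OR false = true
[1.1.2] NOT true = false
[1.1.3.1] false OR false OR true = true
[1.1.3] NOT true = false
[1.1] false OR false OR false = false
[1.2.1.1.2] true AND true = true
[1.2.1.1] true AND true = true
[1.2.1.2] false OR false OR false OR false = false
[1.2.1] true → false = false
[1.2] NOT false = true
[1] false OR true = true
[root] NOT true = false
Overall: false → disabled

Disabled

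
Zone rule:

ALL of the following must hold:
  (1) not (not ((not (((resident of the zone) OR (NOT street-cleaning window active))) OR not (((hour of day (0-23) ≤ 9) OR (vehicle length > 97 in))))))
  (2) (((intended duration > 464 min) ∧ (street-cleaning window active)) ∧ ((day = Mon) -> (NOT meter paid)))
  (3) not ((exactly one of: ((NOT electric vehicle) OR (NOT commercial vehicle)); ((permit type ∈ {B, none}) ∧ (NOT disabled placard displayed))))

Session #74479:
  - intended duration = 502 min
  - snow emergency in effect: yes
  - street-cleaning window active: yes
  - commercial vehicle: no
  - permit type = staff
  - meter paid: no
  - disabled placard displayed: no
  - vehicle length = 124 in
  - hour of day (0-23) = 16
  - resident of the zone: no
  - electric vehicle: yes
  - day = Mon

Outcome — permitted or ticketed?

Ticketed

Atomic conditions:
  resident of the zone: no → false
  NOT street-cleaning window active: yes → false
  hour of day (0-23) ≤ 9: 16 ≤ 9 is false
  vehicle length > 97 in: 124 > 97 is true
  intended duration > 464 min: 502 > 464 is true
  street-cleaning window active: yes → true
  day = Mon: Mon == Mon is true
  NOT meter paid: no → true
  NOT electric vehicle: yes → false
  NOT commercial vehicle: no → true
  permit type ∈ {B, none}: staff is not in the set → false
  NOT disabled placard displayed: no → true
Combine:
[1.1.1.1.1] false OR false = false
[1.1.1.1] NOT false = true
[1.1.1.2.1] false OR true = true
[1.1.1.2] NOT true = false
[1.1.1] true OR false = true
[1.1] NOT true = false
[1] NOT false = true
[2.1] true AND true = true
[2.2] true → true = true
[2] true AND true = true
[3.1.1] false OR true = true
[3.1.2] false AND true = false
[3.1] exactly-one(true, false) = true
[3] NOT true = false
[root] true AND true AND false = false
Overall: false → ticketed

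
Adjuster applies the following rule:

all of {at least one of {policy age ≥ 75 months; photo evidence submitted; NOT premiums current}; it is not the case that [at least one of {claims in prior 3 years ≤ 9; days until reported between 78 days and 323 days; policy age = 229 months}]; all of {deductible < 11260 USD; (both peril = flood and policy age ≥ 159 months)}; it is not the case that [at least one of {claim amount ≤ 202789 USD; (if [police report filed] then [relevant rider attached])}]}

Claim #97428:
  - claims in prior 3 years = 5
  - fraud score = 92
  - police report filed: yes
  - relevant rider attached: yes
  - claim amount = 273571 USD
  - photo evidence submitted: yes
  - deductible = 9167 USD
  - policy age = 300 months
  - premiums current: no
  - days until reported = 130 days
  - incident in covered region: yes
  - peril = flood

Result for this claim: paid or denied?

Atomic conditions:
  policy age ≥ 75 months: 300 ≥ 75 is true
  photo evidence submitted: yes → true
  NOT premiums current: no → true
  claims in prior 3 years ≤ 9: 5 ≤ 9 is true
  days until reported between 78 days and 323 days: 130 in [78, 323] is true
  policy age = 229 months: 300 == 229 is false
  deductible < 11260 USD: 9167 < 11260 is true
  peril = flood: flood == flood is true
  policy age ≥ 159 months: 300 ≥ 159 is true
  claim amount ≤ 202789 USD: 273571 ≤ 202789 is false
  police report filed: yes → true
  relevant rider attached: yes → true
Combine:
[1] true OR true OR true = true
[2.1] true OR true OR false = true
[2] NOT true = false
[3.2] true AND true = true
[3] true AND true = true
[4.1.2] true → true = true
[4.1] false OR true = true
[4] NOT true = false
[root] true AND false AND true AND false = false
Overall: false → denied

Denied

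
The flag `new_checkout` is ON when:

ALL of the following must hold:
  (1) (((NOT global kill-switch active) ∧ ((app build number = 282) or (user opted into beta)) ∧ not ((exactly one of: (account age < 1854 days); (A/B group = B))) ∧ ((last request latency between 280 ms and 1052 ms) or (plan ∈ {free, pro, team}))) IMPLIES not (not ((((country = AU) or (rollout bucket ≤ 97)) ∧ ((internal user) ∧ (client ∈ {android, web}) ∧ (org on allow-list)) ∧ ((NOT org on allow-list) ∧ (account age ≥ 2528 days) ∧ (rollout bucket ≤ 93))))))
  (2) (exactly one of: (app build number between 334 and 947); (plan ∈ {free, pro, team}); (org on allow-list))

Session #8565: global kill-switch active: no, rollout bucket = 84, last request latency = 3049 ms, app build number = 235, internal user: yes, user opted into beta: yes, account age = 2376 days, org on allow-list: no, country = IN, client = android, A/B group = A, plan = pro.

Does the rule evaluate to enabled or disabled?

Disabled

Atomic conditions:
  NOT global kill-switch active: no → true
  app build number = 282: 235 == 282 is false
  user opted into beta: yes → true
  account age < 1854 days: 2376 < 1854 is false
  A/B group = B: A == B is false
  last request latency between 280 ms and 1052 ms: 3049 in [280, 1052] is false
  plan ∈ {free, pro, team}: pro is in the set → true
  country = AU: IN == AU is false
  rollout bucket ≤ 97: 84 ≤ 97 is true
  internal user: yes → true
  client ∈ {android, web}: android is in the set → true
  org on allow-list: no → false
  NOT org on allow-list: no → true
  account age ≥ 2528 days: 2376 ≥ 2528 is false
  rollout bucket ≤ 93: 84 ≤ 93 is true
  app build number between 334 and 947: 235 in [334, 947] is false
Combine:
[1.1.2] false OR true = true
[1.1.3.1] exactly-one(false, false) = false
[1.1.3] NOT false = true
[1.1.4] false OR true = true
[1.1] true AND true AND true AND true = true
[1.2.1.1.1] false OR true = true
[1.2.1.1.2] true AND true AND false = false
[1.2.1.1.3] true AND false AND true = false
[1.2.1.1] true AND false AND false = false
[1.2.1] NOT false = true
[1.2] NOT true = false
[1] true → false = false
[2] exactly-one(false, true, false) = true
[root] false AND true = false
Overall: false → disabled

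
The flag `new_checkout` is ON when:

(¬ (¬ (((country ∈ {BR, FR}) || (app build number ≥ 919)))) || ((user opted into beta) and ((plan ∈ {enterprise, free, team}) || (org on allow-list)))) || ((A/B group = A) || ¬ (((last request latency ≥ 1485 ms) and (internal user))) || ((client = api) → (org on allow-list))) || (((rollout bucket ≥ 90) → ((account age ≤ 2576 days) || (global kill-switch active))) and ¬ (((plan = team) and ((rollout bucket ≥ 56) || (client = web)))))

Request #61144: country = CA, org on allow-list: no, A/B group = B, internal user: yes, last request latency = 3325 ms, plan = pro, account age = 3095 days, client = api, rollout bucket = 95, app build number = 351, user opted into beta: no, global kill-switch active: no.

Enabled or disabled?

Disabled

Atomic conditions:
  country ∈ {BR, FR}: CA is not in the set → false
  app build number ≥ 919: 351 ≥ 919 is false
  user opted into beta: no → false
  plan ∈ {enterprise, free, team}: pro is not in the set → false
  org on allow-list: no → false
  A/B group = A: B == A is false
  last request latency ≥ 1485 ms: 3325 ≥ 1485 is true
  internal user: yes → true
  client = api: api == api is true
  rollout bucket ≥ 90: 95 ≥ 90 is true
  account age ≤ 2576 days: 3095 ≤ 2576 is false
  global kill-switch active: no → false
  plan = team: pro == team is false
  rollout bucket ≥ 56: 95 ≥ 56 is true
  client = web: api == web is false
Combine:
[1.1.1.1] false OR false = false
[1.1.1] NOT false = true
[1.1] NOT true = false
[1.2.2] false OR false = false
[1.2] false AND false = false
[1] false OR false = false
[2.2.1] true AND true = true
[2.2] NOT true = false
[2.3] true → false = false
[2] false OR false OR false = false
[3.1.2] false OR false = false
[3.1] true → false = false
[3.2.1.2] true OR false = true
[3.2.1] false AND true = false
[3.2] NOT false = true
[3] false AND true = false
[root] false OR false OR false = false
Overall: false → disabled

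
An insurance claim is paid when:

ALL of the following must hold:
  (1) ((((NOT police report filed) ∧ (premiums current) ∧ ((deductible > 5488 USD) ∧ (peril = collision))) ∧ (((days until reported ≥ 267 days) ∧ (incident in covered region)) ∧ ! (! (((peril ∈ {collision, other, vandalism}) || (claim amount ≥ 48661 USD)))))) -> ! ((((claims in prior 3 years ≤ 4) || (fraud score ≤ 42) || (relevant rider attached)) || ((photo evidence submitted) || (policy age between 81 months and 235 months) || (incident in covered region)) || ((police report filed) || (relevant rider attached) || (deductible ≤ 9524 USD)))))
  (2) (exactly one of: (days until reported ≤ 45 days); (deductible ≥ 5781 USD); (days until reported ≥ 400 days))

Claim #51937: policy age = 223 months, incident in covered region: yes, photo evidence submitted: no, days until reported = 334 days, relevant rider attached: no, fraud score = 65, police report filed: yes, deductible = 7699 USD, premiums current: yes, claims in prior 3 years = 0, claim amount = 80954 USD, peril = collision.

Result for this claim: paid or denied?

Atomic conditions:
  NOT police report filed: yes → false
  premiums current: yes → true
  deductible > 5488 USD: 7699 > 5488 is true
  peril = collision: collision == collision is true
  days until reported ≥ 267 days: 334 ≥ 267 is true
  incident in covered region: yes → true
  peril ∈ {collision, other, vandalism}: collision is in the set → true
  claim amount ≥ 48661 USD: 80954 ≥ 48661 is true
  claims in prior 3 years ≤ 4: 0 ≤ 4 is true
  fraud score ≤ 42: 65 ≤ 42 is false
  relevant rider attached: no → false
  photo evidence submitted: no → false
  policy age between 81 months and 235 months: 223 in [81, 235] is true
  police report filed: yes → true
  deductible ≤ 9524 USD: 7699 ≤ 9524 is true
  days until reported ≤ 45 days: 334 ≤ 45 is false
  deductible ≥ 5781 USD: 7699 ≥ 5781 is true
  days until reported ≥ 400 days: 334 ≥ 400 is false
Combine:
[1.1.1.3] true AND true = true
[1.1.1] false AND true AND true = false
[1.1.2.1] true AND true = true
[1.1.2.2.1.1] true OR true = true
[1.1.2.2.1] NOT true = false
[1.1.2.2] NOT false = true
[1.1.2] true AND true = true
[1.1] false AND true = false
[1.2.1.1] true OR false OR false = true
[1.2.1.2] false OR true OR true = true
[1.2.1.3] true OR false OR true = true
[1.2.1] true OR true OR true = true
[1.2] NOT true = false
[1] false → false (antecedent false ⇒ implication holds) = true
[2] exactly-one(false, true, false) = true
[root] true AND true = true
Overall: true → paid

Paid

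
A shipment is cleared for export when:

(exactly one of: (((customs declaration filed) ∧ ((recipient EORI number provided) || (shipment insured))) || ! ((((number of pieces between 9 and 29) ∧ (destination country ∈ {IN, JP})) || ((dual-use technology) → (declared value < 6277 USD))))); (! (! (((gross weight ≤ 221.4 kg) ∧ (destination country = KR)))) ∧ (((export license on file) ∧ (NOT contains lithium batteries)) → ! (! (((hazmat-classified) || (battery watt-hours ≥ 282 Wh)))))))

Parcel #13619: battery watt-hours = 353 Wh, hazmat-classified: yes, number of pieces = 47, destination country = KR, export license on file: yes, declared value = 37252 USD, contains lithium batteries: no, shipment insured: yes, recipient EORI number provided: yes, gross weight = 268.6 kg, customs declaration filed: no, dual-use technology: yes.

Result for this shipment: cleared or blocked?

Atomic conditions:
  customs declaration filed: no → false
  recipient EORI number provided: yes → true
  shipment insured: yes → true
  number of pieces between 9 and 29: 47 in [9, 29] is false
  destination country ∈ {IN, JP}: KR is not in the set → false
  dual-use technology: yes → true
  declared value < 6277 USD: 37252 < 6277 is false
  gross weight ≤ 221.4 kg: 268.6 ≤ 221.4 is false
  destination country = KR: KR == KR is true
  export license on file: yes → true
  NOT contains lithium batteries: no → true
  hazmat-classified: yes → true
  battery watt-hours ≥ 282 Wh: 353 ≥ 282 is true
Combine:
[1.1.2] true OR true = true
[1.1] false AND true = false
[1.2.1.1] false AND false = false
[1.2.1.2] true → false = false
[1.2.1] false OR false = false
[1.2] NOT false = true
[1] false OR true = true
[2.1.1.1] false AND true = false
[2.1.1] NOT false = true
[2.1] NOT true = false
[2.2.1] true AND true = true
[2.2.2.1.1] true OR true = true
[2.2.2.1] NOT true = false
[2.2.2] NOT false = true
[2.2] true → true = true
[2] false AND true = false
[root] exactly-one(true, false) = true
Overall: true → cleared

Cleared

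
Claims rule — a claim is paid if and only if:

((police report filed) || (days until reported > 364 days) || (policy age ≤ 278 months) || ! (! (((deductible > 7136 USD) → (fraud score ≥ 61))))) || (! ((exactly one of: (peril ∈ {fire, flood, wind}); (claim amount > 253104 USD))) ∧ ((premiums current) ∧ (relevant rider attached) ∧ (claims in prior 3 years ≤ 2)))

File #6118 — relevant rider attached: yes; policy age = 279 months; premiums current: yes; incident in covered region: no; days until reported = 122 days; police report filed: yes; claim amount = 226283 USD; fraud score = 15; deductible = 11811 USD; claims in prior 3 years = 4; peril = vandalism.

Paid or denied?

Paid

Atomic conditions:
  police report filed: yes → true
  days until reported > 364 days: 122 > 364 is false
  policy age ≤ 278 months: 279 ≤ 278 is false
  deductible > 7136 USD: 11811 > 7136 is true
  fraud score ≥ 61: 15 ≥ 61 is false
  peril ∈ {fire, flood, wind}: vandalism is not in the set → false
  claim amount > 253104 USD: 226283 > 253104 is false
  premiums current: yes → true
  relevant rider attached: yes → true
  claims in prior 3 years ≤ 2: 4 ≤ 2 is false
Combine:
[1.4.1.1] true → false = false
[1.4.1] NOT false = true
[1.4] NOT true = false
[1] true OR false OR false OR false = true
[2.1.1] exactly-one(false, false) = false
[2.1] NOT false = true
[2.2] true AND true AND false = false
[2] true AND false = false
[root] true OR false = true
Overall: true → paid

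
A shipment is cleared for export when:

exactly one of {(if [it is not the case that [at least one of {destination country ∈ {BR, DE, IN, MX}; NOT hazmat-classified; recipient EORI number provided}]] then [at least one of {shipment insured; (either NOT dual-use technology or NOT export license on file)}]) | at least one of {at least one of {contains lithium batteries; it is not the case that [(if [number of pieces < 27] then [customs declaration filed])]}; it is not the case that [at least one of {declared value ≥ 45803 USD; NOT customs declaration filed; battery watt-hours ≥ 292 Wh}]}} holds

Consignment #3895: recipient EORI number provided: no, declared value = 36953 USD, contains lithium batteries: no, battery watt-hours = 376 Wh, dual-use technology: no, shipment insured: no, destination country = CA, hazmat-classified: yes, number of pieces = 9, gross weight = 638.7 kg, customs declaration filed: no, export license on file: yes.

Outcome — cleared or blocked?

Atomic conditions:
  destination country ∈ {BR, DE, IN, MX}: CA is not in the set → false
  NOT hazmat-classified: yes → false
  recipient EORI number provided: no → false
  shipment insured: no → false
  NOT dual-use technology: no → true
  NOT export license on file: yes → false
  contains lithium batteries: no → false
  number of pieces < 27: 9 < 27 is true
  customs declaration filed: no → false
  declared value ≥ 45803 USD: 36953 ≥ 45803 is false
  NOT customs declaration filed: no → true
  battery watt-hours ≥ 292 Wh: 376 ≥ 292 is true
Combine:
[1.1.1] false OR false OR false = false
[1.1] NOT false = true
[1.2.2] true OR false = true
[1.2] false OR true = true
[1] true → true = true
[2.1.2.1] true → false = false
[2.1.2] NOT false = true
[2.1] false OR true = true
[2.2.1] false OR true OR true = true
[2.2] NOT true = false
[2] true OR false = true
[root] exactly-one(true, true) = false
Overall: false → blocked

Blocked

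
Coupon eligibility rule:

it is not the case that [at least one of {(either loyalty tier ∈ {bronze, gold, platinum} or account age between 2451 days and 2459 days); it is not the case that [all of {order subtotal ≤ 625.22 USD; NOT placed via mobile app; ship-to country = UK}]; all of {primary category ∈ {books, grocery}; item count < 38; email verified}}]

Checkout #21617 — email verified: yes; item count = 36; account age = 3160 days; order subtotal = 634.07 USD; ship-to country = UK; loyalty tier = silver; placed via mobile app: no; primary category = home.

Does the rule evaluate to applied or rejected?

Rejected

Atomic conditions:
  loyalty tier ∈ {bronze, gold, platinum}: silver is not in the set → false
  account age between 2451 days and 2459 days: 3160 in [2451, 2459] is false
  order subtotal ≤ 625.22 USD: 634.07 ≤ 625.22 is false
  NOT placed via mobile app: no → true
  ship-to country = UK: UK == UK is true
  primary category ∈ {books, grocery}: home is not in the set → false
  item count < 38: 36 < 38 is true
  email verified: yes → true
Combine:
[1.1] false OR false = false
[1.2.1] false AND true AND true = false
[1.2] NOT false = true
[1.3] false AND true AND true = false
[1] false OR true OR false = true
[root] NOT true = false
Overall: false → rejected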